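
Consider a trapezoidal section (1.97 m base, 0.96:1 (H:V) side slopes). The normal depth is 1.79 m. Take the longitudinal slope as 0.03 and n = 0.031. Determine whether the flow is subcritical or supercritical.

With bottom width b = 1.97 m and side slope z = 0.96: A = (b + zy)y = (1.97 + 0.96×1.79)×1.79 = 6.602 m²; P = b + 2y√(1+z²) = 1.97 + 2×1.79×1.386 = 6.933 m.
Hydraulic radius R = A/P = 6.602/6.933 = 0.9523 m.
V = (1/n) R^(2/3) √S = (1/0.031) × 0.9523^(2/3) × √0.03 = 5.408 m/s. Hydraulic depth D_h = A/T = 6.602/5.407 = 1.221 m.
Froude number Fr = V/√(g·D_h) = 5.408/√(9.81×1.221) = 1.56, which is greater than 1, so the flow is supercritical.

supercritical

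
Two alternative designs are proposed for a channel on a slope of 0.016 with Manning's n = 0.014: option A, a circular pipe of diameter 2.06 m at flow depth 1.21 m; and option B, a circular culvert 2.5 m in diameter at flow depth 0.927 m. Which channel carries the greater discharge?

Channel A: For a circular section of diameter D = 2.06 m at depth y = 1.21 m, the central angle is θ = 2 arccos(1 − 2y/D) = 3.493 rad. Then A = (D²/8)(θ − sin θ) = 2.035 m² and P = Dθ/2 = 3.598 m. Hydraulic radius R = A/P = 2.035/3.598 = 0.5657 m. Q_A = (1/0.014)·2.035·0.5657^(2/3)·√0.016 = 12.58 m³/s.
Channel B: For a circular section of diameter D = 2.5 m at depth y = 0.927 m, the central angle is θ = 2 arccos(1 − 2y/D) = 2.619 rad. Then A = (D²/8)(θ − sin θ) = 1.656 m² and P = Dθ/2 = 3.274 m. Hydraulic radius R = A/P = 1.656/3.274 = 0.5059 m. Q_B = (1/0.014)·1.656·0.5059^(2/3)·√0.016 = 9.499 m³/s.
Q_A = 12.58 m³/s vs Q_B = 9.499 m³/s, so channel A carries more.

channel A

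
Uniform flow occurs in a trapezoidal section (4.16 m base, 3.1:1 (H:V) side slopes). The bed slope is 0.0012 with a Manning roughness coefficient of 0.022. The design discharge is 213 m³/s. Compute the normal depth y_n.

y_n = 4.34 m

Manning's equation rearranged: A R^(2/3) = nQ / (1·√S) = 0.022 × 213 / (√0.0012) = 135.3.
Try y = 3.72 m: A R^(2/3) = 94.38 — short.
Try y = 4.82 m: A R^(2/3) = 173.6 — over.
Try y = 4.34 m: A R^(2/3) = 135.4 — matches.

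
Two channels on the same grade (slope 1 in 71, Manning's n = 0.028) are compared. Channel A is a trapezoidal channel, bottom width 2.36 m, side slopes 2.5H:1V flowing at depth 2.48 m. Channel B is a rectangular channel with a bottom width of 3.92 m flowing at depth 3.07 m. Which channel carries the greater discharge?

Channel A: With bottom width b = 2.36 m and side slope z = 2.5: A = (b + zy)y = (2.36 + 2.5×2.48)×2.48 = 21.23 m²; P = b + 2y√(1+z²) = 2.36 + 2×2.48×2.693 = 15.72 m. Hydraulic radius R = A/P = 21.23/15.72 = 1.351 m. Q_A = (1/0.028)·21.23·1.351^(2/3)·√0.01408 = 110 m³/s.
Channel B: Flow area A = b·y = 3.92 × 3.07 = 12.03 m². Wetted perimeter P = b + 2y = 3.92 + 2×3.07 = 10.06 m. Hydraulic radius R = A/P = 12.03/10.06 = 1.196 m. Q_B = (1/0.028)·12.03·1.196^(2/3)·√0.01408 = 57.48 m³/s.
Q_A = 110 m³/s vs Q_B = 57.48 m³/s, so channel A carries more.

channel A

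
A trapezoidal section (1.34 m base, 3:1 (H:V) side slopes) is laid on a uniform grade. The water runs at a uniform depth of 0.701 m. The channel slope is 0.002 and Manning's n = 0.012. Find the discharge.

Q = 5.03 m³/s

With bottom width b = 1.34 m and side slope z = 3: A = (b + zy)y = (1.34 + 3×0.701)×0.701 = 2.414 m²; P = b + 2y√(1+z²) = 1.34 + 2×0.701×3.162 = 5.774 m.
Hydraulic radius R = A/P = 2.414/5.774 = 0.418 m.
Manning's equation: Q = (1/n) A R^(2/3) S^(1/2) = (1/0.012) × 2.414 × 0.418^(2/3) × 0.002^(1/2) = 5.03 m³/s.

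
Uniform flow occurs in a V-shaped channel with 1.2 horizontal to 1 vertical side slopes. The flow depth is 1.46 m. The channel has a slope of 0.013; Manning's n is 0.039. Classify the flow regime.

subcritical

For a triangular section with side slope z = 1.2: A = zy² = 1.2×1.46² = 2.558 m²; P = 2y√(1+z²) = 2×1.46×1.562 = 4.561 m.
Hydraulic radius R = A/P = 2.558/4.561 = 0.5608 m.
V = (1/n) R^(2/3) √S = (1/0.039) × 0.5608^(2/3) × √0.013 = 1.988 m/s. Hydraulic depth D_h = A/T = 2.558/3.504 = 0.73 m.
Froude number Fr = V/√(g·D_h) = 1.988/√(9.81×0.73) = 0.743, which is less than 1, so the flow is subcritical.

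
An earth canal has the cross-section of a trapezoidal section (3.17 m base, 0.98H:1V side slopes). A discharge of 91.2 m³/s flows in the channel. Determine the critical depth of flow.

y_c = 3.18 m

At critical depth, Q² T / (g A³) = 1, i.e. A³/T = Q²/g = 91.2²/9.81 = 847.9.
At y = 2.18 m: A³/T = 208 — short.
At y = 4.04 m: A³/T = 2155 — over.
At y = 3.18 m: A³/T = 849.6 — close enough.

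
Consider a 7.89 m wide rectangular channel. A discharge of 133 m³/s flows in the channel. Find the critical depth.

y_c = 3.07 m

For a rectangular channel, critical depth y_c = (q²/g)^(1/3) where q = Q/b = 133/7.89 = 16.86 m²/s.
So y_c = (16.86²/9.81)^(1/3) = 3.07 m.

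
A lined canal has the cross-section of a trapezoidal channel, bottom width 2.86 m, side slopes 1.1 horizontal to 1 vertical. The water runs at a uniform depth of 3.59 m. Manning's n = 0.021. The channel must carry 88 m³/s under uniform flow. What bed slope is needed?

With bottom width b = 2.86 m and side slope z = 1.1: A = (b + zy)y = (2.86 + 1.1×3.59)×3.59 = 24.44 m²; P = b + 2y√(1+z²) = 2.86 + 2×3.59×1.487 = 13.53 m.
Hydraulic radius R = A/P = 24.44/13.53 = 1.806 m.
From Manning's equation, S = [nQ / (1 A R^(2/3))]² = [0.021 × 88 / (1 × 24.44 × 1.806^(2/3))]² = 0.0026.

S = 0.0026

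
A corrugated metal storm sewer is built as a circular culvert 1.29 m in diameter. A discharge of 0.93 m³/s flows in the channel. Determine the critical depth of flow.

At critical depth, Q² T / (g A³) = 1, i.e. A³/T = Q²/g = 0.93²/9.81 = 0.08817.
Trying y = 0.556 m: A³/T = 0.1226 — over.
Trying y = 0.457 m: A³/T = 0.05769 — short.
Trying y = 0.51 m: A³/T = 0.08801 — close enough.

y_c = 0.51 m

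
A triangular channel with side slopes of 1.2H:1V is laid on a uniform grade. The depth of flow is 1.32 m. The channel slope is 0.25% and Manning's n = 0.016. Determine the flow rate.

For a triangular section with side slope z = 1.2: A = zy² = 1.2×1.32² = 2.091 m²; P = 2y√(1+z²) = 2×1.32×1.562 = 4.124 m.
Hydraulic radius R = A/P = 2.091/4.124 = 0.507 m.
Manning's equation: Q = (1/n) A R^(2/3) S^(1/2) = (1/0.016) × 2.091 × 0.507^(2/3) × 0.0025^(1/2) = 4.15 m³/s.

Q = 4.15 m³/s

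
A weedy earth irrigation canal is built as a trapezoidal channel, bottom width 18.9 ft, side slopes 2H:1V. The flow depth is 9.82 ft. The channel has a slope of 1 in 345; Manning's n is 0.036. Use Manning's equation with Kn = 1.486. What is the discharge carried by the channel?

Q = 2780 ft³/s

With bottom width b = 18.9 ft and side slope z = 2: A = (b + zy)y = (18.9 + 2×9.82)×9.82 = 378.5 ft²; P = b + 2y√(1+z²) = 18.9 + 2×9.82×2.236 = 62.82 ft.
Hydraulic radius R = A/P = 378.5/62.82 = 6.025 ft.
Manning's equation: Q = (1.486/n) A R^(2/3) S^(1/2) = (1.486/0.036) × 378.5 × 6.025^(2/3) × 0.002899^(1/2) = 2780 ft³/s.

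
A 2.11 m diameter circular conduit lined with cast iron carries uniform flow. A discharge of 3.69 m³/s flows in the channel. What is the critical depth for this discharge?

y_c = 0.902 m

At critical depth, Q² T / (g A³) = 1, i.e. A³/T = Q²/g = 3.69²/9.81 = 1.388.
Try y = 1.06 m: A³/T = 2.579 — high.
Try y = 0.664 m: A³/T = 0.4274 — low.
Try y = 0.902 m: A³/T = 1.391 — ≈ 1.388.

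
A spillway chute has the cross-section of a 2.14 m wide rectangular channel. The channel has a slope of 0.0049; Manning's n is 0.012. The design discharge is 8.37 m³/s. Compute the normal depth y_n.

y_n = 1.03 m

Manning's equation rearranged: A R^(2/3) = nQ / (1·√S) = 0.012 × 8.37 / (√0.0049) = 1.435.
At y = 1.26 m: A R^(2/3) = 1.872 — high.
At y = 0.883 m: A R^(2/3) = 1.164 — low.
At y = 1.03 m: A R^(2/3) = 1.434 — ≈ 1.435.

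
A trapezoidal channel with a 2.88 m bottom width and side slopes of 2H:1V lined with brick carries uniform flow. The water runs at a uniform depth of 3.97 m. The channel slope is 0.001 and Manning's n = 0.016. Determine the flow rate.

With bottom width b = 2.88 m and side slope z = 2: A = (b + zy)y = (2.88 + 2×3.97)×3.97 = 42.96 m²; P = b + 2y√(1+z²) = 2.88 + 2×3.97×2.236 = 20.63 m.
Hydraulic radius R = A/P = 42.96/20.63 = 2.082 m.
Manning's equation: Q = (1/n) A R^(2/3) S^(1/2) = (1/0.016) × 42.96 × 2.082^(2/3) × 0.001^(1/2) = 138 m³/s.

Q = 138 m³/s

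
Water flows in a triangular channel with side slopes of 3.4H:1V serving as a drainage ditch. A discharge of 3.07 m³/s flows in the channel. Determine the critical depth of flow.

y_c = 0.698 m

At critical depth, Q² T / (g A³) = 1, i.e. A³/T = Q²/g = 3.07²/9.81 = 0.9607.
Trying y = 0.836 m: A³/T = 2.36 — high.
Trying y = 0.698 m: A³/T = 0.9576 — ≈ 0.9607.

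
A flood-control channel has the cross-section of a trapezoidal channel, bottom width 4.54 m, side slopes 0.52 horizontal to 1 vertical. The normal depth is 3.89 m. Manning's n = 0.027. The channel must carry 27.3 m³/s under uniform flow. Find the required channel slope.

With bottom width b = 4.54 m and side slope z = 0.52: A = (b + zy)y = (4.54 + 0.52×3.89)×3.89 = 25.53 m²; P = b + 2y√(1+z²) = 4.54 + 2×3.89×1.127 = 13.31 m.
Hydraulic radius R = A/P = 25.53/13.31 = 1.918 m.
From Manning's equation, S = [nQ / (1 A R^(2/3))]² = [0.027 × 27.3 / (1 × 25.53 × 1.918^(2/3))]² = 0.00035.

S = 0.00035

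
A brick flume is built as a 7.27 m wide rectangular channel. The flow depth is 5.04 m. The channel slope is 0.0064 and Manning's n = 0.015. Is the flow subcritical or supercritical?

Flow area A = b·y = 7.27 × 5.04 = 36.64 m². Wetted perimeter P = b + 2y = 7.27 + 2×5.04 = 17.35 m.
Hydraulic radius R = A/P = 36.64/17.35 = 2.112 m.
V = (1/n) R^(2/3) √S = (1/0.015) × 2.112^(2/3) × √0.0064 = 8.779 m/s. Hydraulic depth D_h = A/T = 36.64/7.27 = 5.04 m.
Froude number Fr = V/√(g·D_h) = 8.779/√(9.81×5.04) = 1.25, which is greater than 1, so the flow is supercritical.

supercritical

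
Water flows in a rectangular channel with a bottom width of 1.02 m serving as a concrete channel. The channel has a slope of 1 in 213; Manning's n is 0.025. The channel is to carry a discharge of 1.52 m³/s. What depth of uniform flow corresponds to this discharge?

y_n = 1.1 m

Manning's equation rearranged: A R^(2/3) = nQ / (1·√S) = 0.025 × 1.52 / (√0.004695) = 0.5546.
Trying y = 0.757 m: A R^(2/3) = 0.3496 — too small.
Trying y = 1.27 m: A R^(2/3) = 0.6602 — too large.
Trying y = 1.1 m: A R^(2/3) = 0.5556 — matches.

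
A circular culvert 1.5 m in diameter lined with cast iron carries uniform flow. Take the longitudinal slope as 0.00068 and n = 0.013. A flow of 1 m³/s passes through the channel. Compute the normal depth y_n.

Manning's equation rearranged: A R^(2/3) = nQ / (1·√S) = 0.013 × 1 / (√0.00068) = 0.4985.
At y = 0.882 m: A R^(2/3) = 0.5985 — high.
At y = 0.538 m: A R^(2/3) = 0.253 — low.
At y = 0.787 m: A R^(2/3) = 0.4982 — matches.

y_n = 0.787 m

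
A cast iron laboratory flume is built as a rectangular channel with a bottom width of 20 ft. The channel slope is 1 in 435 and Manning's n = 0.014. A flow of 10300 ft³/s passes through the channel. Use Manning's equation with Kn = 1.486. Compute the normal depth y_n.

y_n = 26.9 ft

Manning's equation rearranged: A R^(2/3) = nQ / (1.486·√S) = 0.014 × 10300 / (1.486 × √0.002299) = 2024.
Try y = 30.8 ft: A R^(2/3) = 2371 — high.
Try y = 22.9 ft: A R^(2/3) = 1670 — low.
Try y = 26.9 ft: A R^(2/3) = 2023 — ≈ 2024.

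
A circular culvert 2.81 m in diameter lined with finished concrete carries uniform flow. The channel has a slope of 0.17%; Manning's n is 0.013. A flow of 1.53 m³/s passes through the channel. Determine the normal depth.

y_n = 0.595 m

Manning's equation rearranged: A R^(2/3) = nQ / (1·√S) = 0.013 × 1.53 / (√0.0017) = 0.4824.
Try y = 0.491 m: A R^(2/3) = 0.326 — low.
Try y = 0.736 m: A R^(2/3) = 0.7361 — high.
Try y = 0.595 m: A R^(2/3) = 0.4816 — matches.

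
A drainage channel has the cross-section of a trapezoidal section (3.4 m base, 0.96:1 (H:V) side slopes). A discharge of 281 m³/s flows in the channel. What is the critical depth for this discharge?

At critical depth, Q² T / (g A³) = 1, i.e. A³/T = Q²/g = 281²/9.81 = 8049.
At y = 6.72 m: A³/T = 17800 — high.
At y = 4.98 m: A³/T = 5217 — low.
At y = 5.54 m: A³/T = 8027 — ≈ 8049.

y_c = 5.54 m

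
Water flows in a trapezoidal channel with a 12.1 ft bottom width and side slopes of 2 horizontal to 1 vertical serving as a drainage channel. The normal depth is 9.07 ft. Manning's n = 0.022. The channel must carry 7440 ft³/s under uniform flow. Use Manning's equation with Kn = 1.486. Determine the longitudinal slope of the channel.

S = 0.0179

With bottom width b = 12.1 ft and side slope z = 2: A = (b + zy)y = (12.1 + 2×9.07)×9.07 = 274.3 ft²; P = b + 2y√(1+z²) = 12.1 + 2×9.07×2.236 = 52.66 ft.
Hydraulic radius R = A/P = 274.3/52.66 = 5.208 ft.
From Manning's equation, S = [nQ / (1.486 A R^(2/3))]² = [0.022 × 7440 / (1.486 × 274.3 × 5.208^(2/3))]² = 0.0179.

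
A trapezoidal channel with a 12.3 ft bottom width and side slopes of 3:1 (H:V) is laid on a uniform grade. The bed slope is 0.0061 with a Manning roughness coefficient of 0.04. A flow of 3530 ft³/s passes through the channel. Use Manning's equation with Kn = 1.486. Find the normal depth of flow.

y_n = 9.61 ft

Manning's equation rearranged: A R^(2/3) = nQ / (1.486·√S) = 0.04 × 3530 / (1.486 × √0.0061) = 1217.
Trying y = 12.1 ft: A R^(2/3) = 2073 — high.
Trying y = 8.4 ft: A R^(2/3) = 898.2 — low.
Trying y = 9.61 ft: A R^(2/3) = 1218 — matches.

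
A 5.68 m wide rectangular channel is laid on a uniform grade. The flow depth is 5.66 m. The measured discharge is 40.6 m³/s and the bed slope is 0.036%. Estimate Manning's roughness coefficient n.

n = 0.023

Flow area A = b·y = 5.68 × 5.66 = 32.15 m². Wetted perimeter P = b + 2y = 5.68 + 2×5.66 = 17 m.
Hydraulic radius R = A/P = 32.15/17 = 1.891 m.
Rearranging Manning's equation: n = (1/Q) A R^(2/3) S^(1/2) = (1/40.6) × 32.15 × 1.891^(2/3) × √0.00036 = 0.023.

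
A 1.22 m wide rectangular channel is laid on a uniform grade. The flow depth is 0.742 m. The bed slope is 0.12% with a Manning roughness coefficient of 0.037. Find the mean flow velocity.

Flow area A = b·y = 1.22 × 0.742 = 0.9052 m². Wetted perimeter P = b + 2y = 1.22 + 2×0.742 = 2.704 m.
Hydraulic radius R = A/P = 0.9052/2.704 = 0.3348 m.
From Manning's equation, V = (1/n) R^(2/3) S^(1/2) = (1/0.037) × 0.3348^(2/3) × 0.0012^(1/2) = 0.451 m/s.

V = 0.451 m/s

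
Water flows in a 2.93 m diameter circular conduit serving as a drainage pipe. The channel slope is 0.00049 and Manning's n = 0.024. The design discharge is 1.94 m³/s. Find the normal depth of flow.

Manning's equation rearranged: A R^(2/3) = nQ / (1·√S) = 0.024 × 1.94 / (√0.00049) = 2.103.
Trying y = 1.49 m: A R^(2/3) = 2.819 — too large.
Trying y = 1.1 m: A R^(2/3) = 1.643 — too small.
Trying y = 1.26 m: A R^(2/3) = 2.105 — matches.

y_n = 1.26 m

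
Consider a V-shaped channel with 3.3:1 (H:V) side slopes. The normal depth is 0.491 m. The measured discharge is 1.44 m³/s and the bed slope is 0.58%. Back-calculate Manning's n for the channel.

For a triangular section with side slope z = 3.3: A = zy² = 3.3×0.491² = 0.7956 m²; P = 2y√(1+z²) = 2×0.491×3.448 = 3.386 m.
Hydraulic radius R = A/P = 0.7956/3.386 = 0.2349 m.
Rearranging Manning's equation: n = (1/Q) A R^(2/3) S^(1/2) = (1/1.44) × 0.7956 × 0.2349^(2/3) × √0.0058 = 0.016.

n = 0.016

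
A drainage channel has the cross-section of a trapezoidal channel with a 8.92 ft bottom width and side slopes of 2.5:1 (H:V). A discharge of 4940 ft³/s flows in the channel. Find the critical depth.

y_c = 10.3 ft

At critical depth, Q² T / (g A³) = 1, i.e. A³/T = Q²/g = 4940²/32.2 = 757900.
Trying y = 8.91 ft: A³/T = 401600 — short.
Trying y = 10.3 ft: A³/T = 753700 — close enough.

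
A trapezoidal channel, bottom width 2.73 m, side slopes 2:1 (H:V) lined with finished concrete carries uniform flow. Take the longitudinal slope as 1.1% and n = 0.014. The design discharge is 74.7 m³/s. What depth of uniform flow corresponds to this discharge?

Manning's equation rearranged: A R^(2/3) = nQ / (1·√S) = 0.014 × 74.7 / (√0.011) = 9.971.
At y = 1.98 m: A R^(2/3) = 14.48 — too large.
At y = 1.66 m: A R^(2/3) = 9.97 — close enough.

y_n = 1.66 m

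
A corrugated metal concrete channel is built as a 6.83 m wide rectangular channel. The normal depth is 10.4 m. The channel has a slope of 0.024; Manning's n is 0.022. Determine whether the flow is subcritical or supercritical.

supercritical

Flow area A = b·y = 6.83 × 10.4 = 71.03 m². Wetted perimeter P = b + 2y = 6.83 + 2×10.4 = 27.63 m.
Hydraulic radius R = A/P = 71.03/27.63 = 2.571 m.
V = (1/n) R^(2/3) √S = (1/0.022) × 2.571^(2/3) × √0.024 = 13.21 m/s. Hydraulic depth D_h = A/T = 71.03/6.83 = 10.4 m.
Froude number Fr = V/√(g·D_h) = 13.21/√(9.81×10.4) = 1.31, which is greater than 1, so the flow is supercritical.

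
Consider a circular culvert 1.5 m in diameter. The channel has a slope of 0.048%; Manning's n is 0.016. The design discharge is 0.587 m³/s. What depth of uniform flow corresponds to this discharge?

Manning's equation rearranged: A R^(2/3) = nQ / (1·√S) = 0.016 × 0.587 / (√0.00048) = 0.4287.
At y = 0.813 m: A R^(2/3) = 0.5256 — high.
At y = 0.58 m: A R^(2/3) = 0.291 — low.
At y = 0.72 m: A R^(2/3) = 0.4285 — close enough.

y_n = 0.72 m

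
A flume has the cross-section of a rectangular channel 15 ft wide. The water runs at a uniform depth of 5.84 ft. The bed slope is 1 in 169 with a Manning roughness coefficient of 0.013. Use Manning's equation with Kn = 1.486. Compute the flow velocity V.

Flow area A = b·y = 15 × 5.84 = 87.6 ft². Wetted perimeter P = b + 2y = 15 + 2×5.84 = 26.68 ft.
Hydraulic radius R = A/P = 87.6/26.68 = 3.283 ft.
From Manning's equation, V = (1.486/n) R^(2/3) S^(1/2) = (1.486/0.013) × 3.283^(2/3) × 0.005917^(1/2) = 19.4 ft/s.

V = 19.4 ft/s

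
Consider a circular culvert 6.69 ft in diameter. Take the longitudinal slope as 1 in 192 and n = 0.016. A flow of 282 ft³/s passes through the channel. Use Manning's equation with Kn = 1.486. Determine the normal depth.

Manning's equation rearranged: A R^(2/3) = nQ / (1.486·√S) = 0.016 × 282 / (1.486 × √0.005208) = 42.07.
Try y = 5.49 ft: A R^(2/3) = 49.58 — high.
Try y = 3.65 ft: A R^(2/3) = 28.63 — low.
Try y = 4.74 ft: A R^(2/3) = 42.12 — ≈ 42.07.

y_n = 4.74 ft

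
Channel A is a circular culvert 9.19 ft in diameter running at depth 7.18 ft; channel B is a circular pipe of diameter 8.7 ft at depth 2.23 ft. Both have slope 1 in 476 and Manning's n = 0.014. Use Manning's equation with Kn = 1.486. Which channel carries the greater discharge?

Channel A: For a circular section of diameter D = 9.19 ft at depth y = 7.18 ft, the central angle is θ = 2 arccos(1 − 2y/D) = 4.337 rad. Then A = (D²/8)(θ − sin θ) = 55.6 ft² and P = Dθ/2 = 19.93 ft. Hydraulic radius R = A/P = 55.6/19.93 = 2.79 ft. Q_A = (1.486/0.014)·55.6·2.79^(2/3)·√0.002101 = 536.1 ft³/s.
Channel B: For a circular section of diameter D = 8.7 ft at depth y = 2.23 ft, the central angle is θ = 2 arccos(1 − 2y/D) = 2.123 rad. Then A = (D²/8)(θ − sin θ) = 12.04 ft² and P = Dθ/2 = 9.237 ft. Hydraulic radius R = A/P = 12.04/9.237 = 1.303 ft. Q_B = (1.486/0.014)·12.04·1.303^(2/3)·√0.002101 = 69.88 ft³/s.
Q_A = 536.1 ft³/s vs Q_B = 69.88 ft³/s, so channel A carries more.

channel A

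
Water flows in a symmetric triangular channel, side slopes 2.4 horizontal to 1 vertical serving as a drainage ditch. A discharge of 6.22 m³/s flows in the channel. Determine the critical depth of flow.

y_c = 1.06 m

At critical depth, Q² T / (g A³) = 1, i.e. A³/T = Q²/g = 6.22²/9.81 = 3.944.
Try y = 0.877 m: A³/T = 1.494 — short.
Try y = 1.18 m: A³/T = 6.589 — over.
Try y = 1.06 m: A³/T = 3.854 — matches.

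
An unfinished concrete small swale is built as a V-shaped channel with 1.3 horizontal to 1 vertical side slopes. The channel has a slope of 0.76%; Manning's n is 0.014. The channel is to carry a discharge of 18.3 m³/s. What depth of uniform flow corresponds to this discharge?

Manning's equation rearranged: A R^(2/3) = nQ / (1·√S) = 0.014 × 18.3 / (√0.0076) = 2.939.
At y = 1.19 m: A R^(2/3) = 1.115 — short.
At y = 1.99 m: A R^(2/3) = 4.395 — over.
At y = 1.71 m: A R^(2/3) = 2.933 — matches.

y_n = 1.71 m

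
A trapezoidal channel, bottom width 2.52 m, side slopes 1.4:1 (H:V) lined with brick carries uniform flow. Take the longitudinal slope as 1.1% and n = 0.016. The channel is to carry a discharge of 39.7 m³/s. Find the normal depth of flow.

Manning's equation rearranged: A R^(2/3) = nQ / (1·√S) = 0.016 × 39.7 / (√0.011) = 6.056.
Try y = 1.13 m: A R^(2/3) = 3.735 — too small.
Try y = 1.85 m: A R^(2/3) = 9.852 — too large.
Try y = 1.45 m: A R^(2/3) = 6.052 — ≈ 6.056.

y_n = 1.45 m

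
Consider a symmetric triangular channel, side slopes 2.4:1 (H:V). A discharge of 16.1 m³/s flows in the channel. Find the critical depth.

y_c = 1.56 m

At critical depth, Q² T / (g A³) = 1, i.e. A³/T = Q²/g = 16.1²/9.81 = 26.42.
At y = 1.22 m: A³/T = 7.784 — short.
At y = 1.8 m: A³/T = 54.42 — over.
At y = 1.56 m: A³/T = 26.61 — ≈ 26.42.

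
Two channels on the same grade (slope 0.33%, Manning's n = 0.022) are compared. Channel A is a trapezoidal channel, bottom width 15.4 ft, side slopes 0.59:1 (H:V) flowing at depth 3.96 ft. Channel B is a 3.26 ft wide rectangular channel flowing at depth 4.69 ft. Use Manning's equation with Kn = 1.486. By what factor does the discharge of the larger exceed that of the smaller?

Channel A: With bottom width b = 15.4 ft and side slope z = 0.59: A = (b + zy)y = (15.4 + 0.59×3.96)×3.96 = 70.24 ft²; P = b + 2y√(1+z²) = 15.4 + 2×3.96×1.161 = 24.6 ft. Hydraulic radius R = A/P = 70.24/24.6 = 2.856 ft. Q_A = (1.486/0.022)·70.24·2.856^(2/3)·√0.0033 = 548.5 ft³/s.
Channel B: Flow area A = b·y = 3.26 × 4.69 = 15.29 ft². Wetted perimeter P = b + 2y = 3.26 + 2×4.69 = 12.64 ft. Hydraulic radius R = A/P = 15.29/12.64 = 1.21 ft. Q_B = (1.486/0.022)·15.29·1.21^(2/3)·√0.0033 = 67.35 ft³/s.
The larger discharge is 548.5 ft³/s and the smaller is 67.35 ft³/s; the ratio is 8.14.

8.14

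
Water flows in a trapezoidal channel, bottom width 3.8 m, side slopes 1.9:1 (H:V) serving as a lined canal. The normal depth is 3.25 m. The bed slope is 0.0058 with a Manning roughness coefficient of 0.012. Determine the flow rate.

With bottom width b = 3.8 m and side slope z = 1.9: A = (b + zy)y = (3.8 + 1.9×3.25)×3.25 = 32.42 m²; P = b + 2y√(1+z²) = 3.8 + 2×3.25×2.147 = 17.76 m.
Hydraulic radius R = A/P = 32.42/17.76 = 1.826 m.
Manning's equation: Q = (1/n) A R^(2/3) S^(1/2) = (1/0.012) × 32.42 × 1.826^(2/3) × 0.0058^(1/2) = 307 m³/s.

Q = 307 m³/s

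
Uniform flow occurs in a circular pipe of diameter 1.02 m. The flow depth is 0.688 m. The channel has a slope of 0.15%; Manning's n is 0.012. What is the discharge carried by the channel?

Q = 0.845 m³/s

For a circular section of diameter D = 1.02 m at depth y = 0.688 m, the central angle is θ = 2 arccos(1 − 2y/D) = 3.855 rad. Then A = (D²/8)(θ − sin θ) = 0.5864 m² and P = Dθ/2 = 1.966 m.
Hydraulic radius R = A/P = 0.5864/1.966 = 0.2983 m.
Manning's equation: Q = (1/n) A R^(2/3) S^(1/2) = (1/0.012) × 0.5864 × 0.2983^(2/3) × 0.0015^(1/2) = 0.845 m³/s.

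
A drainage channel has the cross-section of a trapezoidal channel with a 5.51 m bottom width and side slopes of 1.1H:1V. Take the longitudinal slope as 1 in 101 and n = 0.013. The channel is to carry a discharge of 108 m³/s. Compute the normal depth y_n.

y_n = 1.7 m

Manning's equation rearranged: A R^(2/3) = nQ / (1·√S) = 0.013 × 108 / (√0.009901) = 14.11.
Try y = 1.97 m: A R^(2/3) = 18.29 — high.
Try y = 1.25 m: A R^(2/3) = 8.216 — low.
Try y = 1.7 m: A R^(2/3) = 14.07 — close enough.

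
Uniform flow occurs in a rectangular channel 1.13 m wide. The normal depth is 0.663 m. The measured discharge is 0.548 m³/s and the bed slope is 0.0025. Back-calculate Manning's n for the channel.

Flow area A = b·y = 1.13 × 0.663 = 0.7492 m². Wetted perimeter P = b + 2y = 1.13 + 2×0.663 = 2.456 m.
Hydraulic radius R = A/P = 0.7492/2.456 = 0.305 m.
Rearranging Manning's equation: n = (1/Q) A R^(2/3) S^(1/2) = (1/0.548) × 0.7492 × 0.305^(2/3) × √0.0025 = 0.031.

n = 0.031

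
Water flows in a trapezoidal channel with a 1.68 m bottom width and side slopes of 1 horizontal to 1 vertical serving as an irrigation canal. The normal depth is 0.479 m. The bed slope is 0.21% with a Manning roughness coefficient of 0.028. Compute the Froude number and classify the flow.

With bottom width b = 1.68 m and side slope z = 1: A = (b + zy)y = (1.68 + 1×0.479)×0.479 = 1.034 m²; P = b + 2y√(1+z²) = 1.68 + 2×0.479×1.414 = 3.035 m.
Hydraulic radius R = A/P = 1.034/3.035 = 0.3408 m.
V = (1/n) R^(2/3) √S = (1/0.028) × 0.3408^(2/3) × √0.0021 = 0.7985 m/s. Hydraulic depth D_h = A/T = 1.034/2.638 = 0.392 m.
Froude number Fr = V/√(g·D_h) = 0.7985/√(9.81×0.392) = 0.407, which is less than 1, so the flow is subcritical.

subcritical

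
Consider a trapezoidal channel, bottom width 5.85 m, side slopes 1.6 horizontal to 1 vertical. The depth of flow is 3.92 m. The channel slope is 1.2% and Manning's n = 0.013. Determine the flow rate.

With bottom width b = 5.85 m and side slope z = 1.6: A = (b + zy)y = (5.85 + 1.6×3.92)×3.92 = 47.52 m²; P = b + 2y√(1+z²) = 5.85 + 2×3.92×1.887 = 20.64 m.
Hydraulic radius R = A/P = 47.52/20.64 = 2.302 m.
Manning's equation: Q = (1/n) A R^(2/3) S^(1/2) = (1/0.013) × 47.52 × 2.302^(2/3) × 0.012^(1/2) = 698 m³/s.

Q = 698 m³/s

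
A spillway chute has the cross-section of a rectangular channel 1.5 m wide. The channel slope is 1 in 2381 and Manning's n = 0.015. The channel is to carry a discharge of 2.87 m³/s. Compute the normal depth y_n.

y_n = 2.08 m

Manning's equation rearranged: A R^(2/3) = nQ / (1·√S) = 0.015 × 2.87 / (√0.00042) = 2.101.
Trying y = 2.54 m: A R^(2/3) = 2.647 — high.
Trying y = 1.82 m: A R^(2/3) = 1.79 — low.
Trying y = 2.08 m: A R^(2/3) = 2.098 — ≈ 2.101.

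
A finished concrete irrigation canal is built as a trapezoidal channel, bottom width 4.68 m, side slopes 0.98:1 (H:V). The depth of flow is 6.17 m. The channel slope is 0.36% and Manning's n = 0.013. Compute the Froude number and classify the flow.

With bottom width b = 4.68 m and side slope z = 0.98: A = (b + zy)y = (4.68 + 0.98×6.17)×6.17 = 66.18 m²; P = b + 2y√(1+z²) = 4.68 + 2×6.17×1.4 = 21.96 m.
Hydraulic radius R = A/P = 66.18/21.96 = 3.014 m.
V = (1/n) R^(2/3) √S = (1/0.013) × 3.014^(2/3) × √0.0036 = 9.63 m/s. Hydraulic depth D_h = A/T = 66.18/16.77 = 3.946 m.
Froude number Fr = V/√(g·D_h) = 9.63/√(9.81×3.946) = 1.55, which is greater than 1, so the flow is supercritical.

supercritical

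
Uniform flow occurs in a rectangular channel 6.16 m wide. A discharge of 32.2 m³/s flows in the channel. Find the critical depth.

For a rectangular channel, critical depth y_c = (q²/g)^(1/3) where q = Q/b = 32.2/6.16 = 5.227 m²/s.
So y_c = (5.227²/9.81)^(1/3) = 1.41 m.

y_c = 1.41 m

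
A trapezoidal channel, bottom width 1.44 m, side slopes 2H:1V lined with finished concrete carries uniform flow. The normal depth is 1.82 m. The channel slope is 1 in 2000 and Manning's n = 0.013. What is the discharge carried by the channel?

With bottom width b = 1.44 m and side slope z = 2: A = (b + zy)y = (1.44 + 2×1.82)×1.82 = 9.246 m²; P = b + 2y√(1+z²) = 1.44 + 2×1.82×2.236 = 9.579 m.
Hydraulic radius R = A/P = 9.246/9.579 = 0.9652 m.
Manning's equation: Q = (1/n) A R^(2/3) S^(1/2) = (1/0.013) × 9.246 × 0.9652^(2/3) × 0.0005^(1/2) = 15.5 m³/s.

Q = 15.5 m³/s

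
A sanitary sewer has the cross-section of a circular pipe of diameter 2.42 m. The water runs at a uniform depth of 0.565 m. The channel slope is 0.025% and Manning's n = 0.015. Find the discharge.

Q = 0.415 m³/s

For a circular section of diameter D = 2.42 m at depth y = 0.565 m, the central angle is θ = 2 arccos(1 − 2y/D) = 2.017 rad. Then A = (D²/8)(θ − sin θ) = 0.8163 m² and P = Dθ/2 = 2.441 m.
Hydraulic radius R = A/P = 0.8163/2.441 = 0.3345 m.
Manning's equation: Q = (1/n) A R^(2/3) S^(1/2) = (1/0.015) × 0.8163 × 0.3345^(2/3) × 0.00025^(1/2) = 0.415 m³/s.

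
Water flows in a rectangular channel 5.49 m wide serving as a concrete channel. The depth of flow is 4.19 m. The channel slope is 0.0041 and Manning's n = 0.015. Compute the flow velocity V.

V = 5.98 m/s

Flow area A = b·y = 5.49 × 4.19 = 23 m². Wetted perimeter P = b + 2y = 5.49 + 2×4.19 = 13.87 m.
Hydraulic radius R = A/P = 23/13.87 = 1.658 m.
From Manning's equation, V = (1/n) R^(2/3) S^(1/2) = (1/0.015) × 1.658^(2/3) × 0.0041^(1/2) = 5.98 m/s.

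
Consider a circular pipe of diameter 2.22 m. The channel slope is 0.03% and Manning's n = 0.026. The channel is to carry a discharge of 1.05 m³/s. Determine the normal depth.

y_n = 1.24 m

Manning's equation rearranged: A R^(2/3) = nQ / (1·√S) = 0.026 × 1.05 / (√0.0003) = 1.576.
At y = 1.47 m: A R^(2/3) = 2.03 — too large.
At y = 1.06 m: A R^(2/3) = 1.208 — too small.
At y = 1.24 m: A R^(2/3) = 1.57 — close enough.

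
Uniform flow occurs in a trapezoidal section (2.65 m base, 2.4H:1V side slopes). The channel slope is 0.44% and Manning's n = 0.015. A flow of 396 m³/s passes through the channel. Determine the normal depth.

y_n = 4.19 m

Manning's equation rearranged: A R^(2/3) = nQ / (1·√S) = 0.015 × 396 / (√0.0044) = 89.55.
At y = 2.88 m: A R^(2/3) = 37.08 — short.
At y = 5.1 m: A R^(2/3) = 143.7 — over.
At y = 4.19 m: A R^(2/3) = 89.47 — ≈ 89.55.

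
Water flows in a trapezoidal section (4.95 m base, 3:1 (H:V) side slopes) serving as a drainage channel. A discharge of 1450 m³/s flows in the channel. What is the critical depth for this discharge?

At critical depth, Q² T / (g A³) = 1, i.e. A³/T = Q²/g = 1450²/9.81 = 214300.
Try y = 5.38 m: A³/T = 39240 — low.
Try y = 8.79 m: A³/T = 361700 — high.
Try y = 7.84 m: A³/T = 213900 — ≈ 214300.

y_c = 7.84 m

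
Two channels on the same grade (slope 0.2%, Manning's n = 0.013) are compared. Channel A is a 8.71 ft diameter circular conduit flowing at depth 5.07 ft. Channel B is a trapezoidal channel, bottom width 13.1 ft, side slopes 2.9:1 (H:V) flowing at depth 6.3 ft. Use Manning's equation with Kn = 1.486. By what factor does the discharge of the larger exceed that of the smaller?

7.52

Channel A: For a circular section of diameter D = 8.71 ft at depth y = 5.07 ft, the central angle is θ = 2 arccos(1 − 2y/D) = 3.471 rad. Then A = (D²/8)(θ − sin θ) = 35.99 ft² and P = Dθ/2 = 15.12 ft. Hydraulic radius R = A/P = 35.99/15.12 = 2.381 ft. Q_A = (1.486/0.013)·35.99·2.381^(2/3)·√0.002 = 328 ft³/s.
Channel B: With bottom width b = 13.1 ft and side slope z = 2.9: A = (b + zy)y = (13.1 + 2.9×6.3)×6.3 = 197.6 ft²; P = b + 2y√(1+z²) = 13.1 + 2×6.3×3.068 = 51.75 ft. Hydraulic radius R = A/P = 197.6/51.75 = 3.819 ft. Q_B = (1.486/0.013)·197.6·3.819^(2/3)·√0.002 = 2468 ft³/s.
The larger discharge is 2468 ft³/s and the smaller is 328 ft³/s; the ratio is 7.52.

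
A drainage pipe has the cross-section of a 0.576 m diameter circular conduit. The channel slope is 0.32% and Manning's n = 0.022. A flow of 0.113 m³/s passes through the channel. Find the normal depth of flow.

y_n = 0.326 m

Manning's equation rearranged: A R^(2/3) = nQ / (1·√S) = 0.022 × 0.113 / (√0.0032) = 0.04395.
Try y = 0.354 m: A R^(2/3) = 0.04988 — high.
Try y = 0.293 m: A R^(2/3) = 0.03685 — low.
Try y = 0.326 m: A R^(2/3) = 0.0439 — matches.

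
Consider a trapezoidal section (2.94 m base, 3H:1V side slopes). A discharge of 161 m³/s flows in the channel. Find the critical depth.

At critical depth, Q² T / (g A³) = 1, i.e. A³/T = Q²/g = 161²/9.81 = 2642.
At y = 2.55 m: A³/T = 1080 — too small.
At y = 3.97 m: A³/T = 7657 — too large.
At y = 3.13 m: A³/T = 2646 — matches.

y_c = 3.13 m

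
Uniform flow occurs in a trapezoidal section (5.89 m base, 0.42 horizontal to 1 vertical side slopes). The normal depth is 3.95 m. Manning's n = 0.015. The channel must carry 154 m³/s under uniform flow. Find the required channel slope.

With bottom width b = 5.89 m and side slope z = 0.42: A = (b + zy)y = (5.89 + 0.42×3.95)×3.95 = 29.82 m²; P = b + 2y√(1+z²) = 5.89 + 2×3.95×1.085 = 14.46 m.
Hydraulic radius R = A/P = 29.82/14.46 = 2.062 m.
From Manning's equation, S = [nQ / (1 A R^(2/3))]² = [0.015 × 154 / (1 × 29.82 × 2.062^(2/3))]² = 0.00229.

S = 0.00229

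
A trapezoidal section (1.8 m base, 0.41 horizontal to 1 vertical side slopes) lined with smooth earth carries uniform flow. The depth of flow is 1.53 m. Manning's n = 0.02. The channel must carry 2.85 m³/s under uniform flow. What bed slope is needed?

S = 0.00036

With bottom width b = 1.8 m and side slope z = 0.41: A = (b + zy)y = (1.8 + 0.41×1.53)×1.53 = 3.714 m²; P = b + 2y√(1+z²) = 1.8 + 2×1.53×1.081 = 5.107 m.
Hydraulic radius R = A/P = 3.714/5.107 = 0.7272 m.
From Manning's equation, S = [nQ / (1 A R^(2/3))]² = [0.02 × 2.85 / (1 × 3.714 × 0.7272^(2/3))]² = 0.00036.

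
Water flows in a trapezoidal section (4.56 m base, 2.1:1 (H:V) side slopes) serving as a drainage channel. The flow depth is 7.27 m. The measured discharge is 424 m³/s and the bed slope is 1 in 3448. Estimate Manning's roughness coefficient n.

n = 0.014

With bottom width b = 4.56 m and side slope z = 2.1: A = (b + zy)y = (4.56 + 2.1×7.27)×7.27 = 144.1 m²; P = b + 2y√(1+z²) = 4.56 + 2×7.27×2.326 = 38.38 m.
Hydraulic radius R = A/P = 144.1/38.38 = 3.756 m.
Rearranging Manning's equation: n = (1/Q) A R^(2/3) S^(1/2) = (1/424) × 144.1 × 3.756^(2/3) × √0.00029 = 0.014.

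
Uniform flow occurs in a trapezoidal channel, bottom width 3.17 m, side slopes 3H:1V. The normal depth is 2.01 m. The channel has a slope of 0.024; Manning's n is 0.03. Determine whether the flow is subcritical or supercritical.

With bottom width b = 3.17 m and side slope z = 3: A = (b + zy)y = (3.17 + 3×2.01)×2.01 = 18.49 m²; P = b + 2y√(1+z²) = 3.17 + 2×2.01×3.162 = 15.88 m.
Hydraulic radius R = A/P = 18.49/15.88 = 1.164 m.
V = (1/n) R^(2/3) √S = (1/0.03) × 1.164^(2/3) × √0.024 = 5.715 m/s. Hydraulic depth D_h = A/T = 18.49/15.23 = 1.214 m.
Froude number Fr = V/√(g·D_h) = 5.715/√(9.81×1.214) = 1.66, which is greater than 1, so the flow is supercritical.

supercritical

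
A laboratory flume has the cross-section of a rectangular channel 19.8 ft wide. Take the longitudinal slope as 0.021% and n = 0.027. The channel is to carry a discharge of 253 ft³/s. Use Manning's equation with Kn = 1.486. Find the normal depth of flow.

y_n = 6.46 ft

Manning's equation rearranged: A R^(2/3) = nQ / (1.486·√S) = 0.027 × 253 / (1.486 × √0.00021) = 317.2.
At y = 5.09 ft: A R^(2/3) = 226.2 — short.
At y = 7.85 ft: A R^(2/3) = 416 — over.
At y = 6.46 ft: A R^(2/3) = 317.4 — matches.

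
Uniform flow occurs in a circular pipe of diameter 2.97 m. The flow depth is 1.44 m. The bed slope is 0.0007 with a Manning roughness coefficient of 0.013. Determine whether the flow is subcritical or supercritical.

For a circular section of diameter D = 2.97 m at depth y = 1.44 m, the central angle is θ = 2 arccos(1 − 2y/D) = 3.081 rad. Then A = (D²/8)(θ − sin θ) = 3.33 m² and P = Dθ/2 = 4.575 m.
Hydraulic radius R = A/P = 3.33/4.575 = 0.7279 m.
V = (1/n) R^(2/3) √S = (1/0.013) × 0.7279^(2/3) × √0.0007 = 1.647 m/s. Hydraulic depth D_h = A/T = 3.33/2.969 = 1.122 m.
Froude number Fr = V/√(g·D_h) = 1.647/√(9.81×1.122) = 0.496, which is less than 1, so the flow is subcritical.

subcritical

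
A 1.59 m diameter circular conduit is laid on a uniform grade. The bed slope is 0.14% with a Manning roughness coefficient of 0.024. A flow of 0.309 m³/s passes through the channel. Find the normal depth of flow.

y_n = 0.463 m

Manning's equation rearranged: A R^(2/3) = nQ / (1·√S) = 0.024 × 0.309 / (√0.0014) = 0.1982.
At y = 0.336 m: A R^(2/3) = 0.1051 — too small.
At y = 0.572 m: A R^(2/3) = 0.2972 — too large.
At y = 0.463 m: A R^(2/3) = 0.1984 — ≈ 0.1982.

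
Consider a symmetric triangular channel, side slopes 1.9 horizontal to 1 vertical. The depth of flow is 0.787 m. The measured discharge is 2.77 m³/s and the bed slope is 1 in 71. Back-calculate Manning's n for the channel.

n = 0.025

For a triangular section with side slope z = 1.9: A = zy² = 1.9×0.787² = 1.177 m²; P = 2y√(1+z²) = 2×0.787×2.147 = 3.38 m.
Hydraulic radius R = A/P = 1.177/3.38 = 0.3482 m.
Rearranging Manning's equation: n = (1/Q) A R^(2/3) S^(1/2) = (1/2.77) × 1.177 × 0.3482^(2/3) × √0.01408 = 0.025.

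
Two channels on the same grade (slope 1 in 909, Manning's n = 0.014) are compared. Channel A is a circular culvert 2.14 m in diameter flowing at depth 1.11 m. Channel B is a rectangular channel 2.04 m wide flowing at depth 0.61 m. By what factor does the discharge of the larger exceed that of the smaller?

Channel A: For a circular section of diameter D = 2.14 m at depth y = 1.11 m, the central angle is θ = 2 arccos(1 − 2y/D) = 3.216 rad. Then A = (D²/8)(θ − sin θ) = 1.884 m² and P = Dθ/2 = 3.442 m. Hydraulic radius R = A/P = 1.884/3.442 = 0.5474 m. Q_A = (1/0.014)·1.884·0.5474^(2/3)·√0.0011 = 2.987 m³/s.
Channel B: Flow area A = b·y = 2.04 × 0.61 = 1.244 m². Wetted perimeter P = b + 2y = 2.04 + 2×0.61 = 3.26 m. Hydraulic radius R = A/P = 1.244/3.26 = 0.3817 m. Q_B = (1/0.014)·1.244·0.3817^(2/3)·√0.0011 = 1.551 m³/s.
The larger discharge is 2.987 m³/s and the smaller is 1.551 m³/s; the ratio is 1.93.

1.93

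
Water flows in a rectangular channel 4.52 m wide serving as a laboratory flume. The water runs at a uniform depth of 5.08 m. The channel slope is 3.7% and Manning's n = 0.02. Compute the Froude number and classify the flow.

supercritical

Flow area A = b·y = 4.52 × 5.08 = 22.96 m². Wetted perimeter P = b + 2y = 4.52 + 2×5.08 = 14.68 m.
Hydraulic radius R = A/P = 22.96/14.68 = 1.564 m.
V = (1/n) R^(2/3) √S = (1/0.02) × 1.564^(2/3) × √0.037 = 12.96 m/s. Hydraulic depth D_h = A/T = 22.96/4.52 = 5.08 m.
Froude number Fr = V/√(g·D_h) = 12.96/√(9.81×5.08) = 1.84, which is greater than 1, so the flow is supercritical.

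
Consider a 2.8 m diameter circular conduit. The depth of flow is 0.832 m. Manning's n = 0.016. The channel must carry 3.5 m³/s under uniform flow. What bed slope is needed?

For a circular section of diameter D = 2.8 m at depth y = 0.832 m, the central angle is θ = 2 arccos(1 − 2y/D) = 2.306 rad. Then A = (D²/8)(θ − sin θ) = 1.533 m² and P = Dθ/2 = 3.229 m.
Hydraulic radius R = A/P = 1.533/3.229 = 0.4749 m.
From Manning's equation, S = [nQ / (1 A R^(2/3))]² = [0.016 × 3.5 / (1 × 1.533 × 0.4749^(2/3))]² = 0.0036.

S = 0.0036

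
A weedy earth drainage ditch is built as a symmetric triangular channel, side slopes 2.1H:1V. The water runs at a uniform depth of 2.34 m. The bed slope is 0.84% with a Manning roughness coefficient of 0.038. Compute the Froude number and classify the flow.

For a triangular section with side slope z = 2.1: A = zy² = 2.1×2.34² = 11.5 m²; P = 2y√(1+z²) = 2×2.34×2.326 = 10.89 m.
Hydraulic radius R = A/P = 11.5/10.89 = 1.056 m.
V = (1/n) R^(2/3) √S = (1/0.038) × 1.056^(2/3) × √0.0084 = 2.502 m/s. Hydraulic depth D_h = A/T = 11.5/9.828 = 1.17 m.
Froude number Fr = V/√(g·D_h) = 2.502/√(9.81×1.17) = 0.738, which is less than 1, so the flow is subcritical.

subcritical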